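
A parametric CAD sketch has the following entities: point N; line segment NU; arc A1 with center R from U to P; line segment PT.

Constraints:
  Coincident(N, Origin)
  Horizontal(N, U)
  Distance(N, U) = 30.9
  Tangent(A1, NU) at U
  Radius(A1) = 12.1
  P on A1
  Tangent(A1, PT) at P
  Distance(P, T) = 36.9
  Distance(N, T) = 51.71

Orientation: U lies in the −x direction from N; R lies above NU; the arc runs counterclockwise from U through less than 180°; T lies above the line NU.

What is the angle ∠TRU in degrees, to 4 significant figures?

160.1°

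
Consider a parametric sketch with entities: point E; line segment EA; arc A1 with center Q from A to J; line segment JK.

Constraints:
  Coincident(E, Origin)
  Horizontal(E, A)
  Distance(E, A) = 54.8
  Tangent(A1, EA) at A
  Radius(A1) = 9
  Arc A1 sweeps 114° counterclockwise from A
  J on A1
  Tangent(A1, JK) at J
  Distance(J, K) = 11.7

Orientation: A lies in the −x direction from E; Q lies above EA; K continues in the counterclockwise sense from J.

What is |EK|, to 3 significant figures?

56.4

On A1, A sits at bearing -90° from Q; a 114° counterclockwise sweep puts J at bearing 24°, so J = Q + 9.0·(cos 24°, sin 24°) = (-46.6, 12.7). Tangency of A1 to JK means the radius QJ is perpendicular to JK, so JK runs along (−sin 24°, cos 24°); with |JK| = 11.7, K = (-51.3, 23.3). Then |EK| = |K − E| = 56.4.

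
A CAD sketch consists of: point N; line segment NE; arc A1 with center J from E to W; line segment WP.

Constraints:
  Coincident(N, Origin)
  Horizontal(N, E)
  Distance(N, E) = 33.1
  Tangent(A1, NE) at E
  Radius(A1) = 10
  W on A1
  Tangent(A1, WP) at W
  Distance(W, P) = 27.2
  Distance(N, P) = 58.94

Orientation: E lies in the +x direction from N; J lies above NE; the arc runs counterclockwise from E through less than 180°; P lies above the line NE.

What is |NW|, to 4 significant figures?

43.80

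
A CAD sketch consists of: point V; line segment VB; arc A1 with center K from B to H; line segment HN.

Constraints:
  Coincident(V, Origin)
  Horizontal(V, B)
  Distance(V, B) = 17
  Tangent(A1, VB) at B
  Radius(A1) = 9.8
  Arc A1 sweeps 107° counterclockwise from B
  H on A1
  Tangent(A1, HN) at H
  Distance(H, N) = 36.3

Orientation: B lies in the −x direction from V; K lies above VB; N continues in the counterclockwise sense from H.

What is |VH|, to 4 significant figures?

14.79

Since A1 is tangent to VB there, KB ⟂ VB, so K = B + (0, 9.8) = (-17.00, 9.800). On A1, B sits at bearing -90° from K; a 107° counterclockwise sweep puts H at bearing 17°, so H = K + 9.8·(cos 17°, sin 17°) = (-7.628, 12.67). Then |VH| = |H − V| = 14.79.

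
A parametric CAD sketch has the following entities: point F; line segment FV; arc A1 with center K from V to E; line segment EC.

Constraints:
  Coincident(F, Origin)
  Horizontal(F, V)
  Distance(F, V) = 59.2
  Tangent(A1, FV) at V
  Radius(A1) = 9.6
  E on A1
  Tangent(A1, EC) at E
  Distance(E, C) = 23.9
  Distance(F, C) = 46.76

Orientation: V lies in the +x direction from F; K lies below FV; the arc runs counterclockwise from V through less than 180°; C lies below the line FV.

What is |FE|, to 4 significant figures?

51.08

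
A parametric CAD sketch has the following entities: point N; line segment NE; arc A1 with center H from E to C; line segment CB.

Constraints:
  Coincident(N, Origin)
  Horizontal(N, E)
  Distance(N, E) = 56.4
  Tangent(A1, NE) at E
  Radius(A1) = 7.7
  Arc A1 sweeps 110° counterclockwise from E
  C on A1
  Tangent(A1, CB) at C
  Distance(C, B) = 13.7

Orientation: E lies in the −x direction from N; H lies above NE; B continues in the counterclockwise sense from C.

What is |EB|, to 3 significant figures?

23.3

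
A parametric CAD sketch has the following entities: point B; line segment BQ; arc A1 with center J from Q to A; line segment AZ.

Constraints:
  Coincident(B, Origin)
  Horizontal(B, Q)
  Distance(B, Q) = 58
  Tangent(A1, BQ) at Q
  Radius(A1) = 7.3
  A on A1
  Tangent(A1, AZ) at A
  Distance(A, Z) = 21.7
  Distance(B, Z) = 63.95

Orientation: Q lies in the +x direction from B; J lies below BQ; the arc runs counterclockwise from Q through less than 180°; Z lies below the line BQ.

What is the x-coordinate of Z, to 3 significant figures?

56.4

Checks: ∠(JQ, QB) = 90.00° ✓; |JQ| = 7.300 ✓; |JA| = 7.300 ✓; ∠(JA, AZ) = 90.00° ✓; |AZ| = 21.70 ✓; |BZ| = 63.95 ✓.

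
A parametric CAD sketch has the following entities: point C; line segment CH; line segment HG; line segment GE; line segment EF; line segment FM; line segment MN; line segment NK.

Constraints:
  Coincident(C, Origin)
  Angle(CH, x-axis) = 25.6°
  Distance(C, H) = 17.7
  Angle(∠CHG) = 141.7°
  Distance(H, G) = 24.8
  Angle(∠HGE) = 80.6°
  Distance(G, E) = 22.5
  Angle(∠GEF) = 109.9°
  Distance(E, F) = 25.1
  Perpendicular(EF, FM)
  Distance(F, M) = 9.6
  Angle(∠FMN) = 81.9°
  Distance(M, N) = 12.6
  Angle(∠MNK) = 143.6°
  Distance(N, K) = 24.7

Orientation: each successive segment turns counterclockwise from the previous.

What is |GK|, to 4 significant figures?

30.76

C is at the origin; CH runs at 25.6° with length 17.7, so H = (15.96, 7.648). ∠CHG = 141.7° gives HG at 63.90° from the x-axis; with |HG| = 24.8, G = (26.87, 29.92). ∠HGE = 80.6° gives GE at 163.3° from the x-axis; with |GE| = 22.5, E = (5.322, 36.38). ∠GEF = 109.9° gives EF at -126.6° from the x-axis; with |EF| = 25.1, F = (-9.643, 16.23). The perpendicularity gives FM at right angles to EF, so FM runs at -36.60°; with |FM| = 9.6, M = (-1.936, 10.51). ∠FMN = 81.9° gives MN at 61.50° from the x-axis; with |MN| = 12.6, N = (4.076, 21.58). ∠MNK = 143.6° gives NK at 97.90° from the x-axis; with |NK| = 24.7, K = (0.6810, 46.05). Then |GK| = |K − G| = 30.76.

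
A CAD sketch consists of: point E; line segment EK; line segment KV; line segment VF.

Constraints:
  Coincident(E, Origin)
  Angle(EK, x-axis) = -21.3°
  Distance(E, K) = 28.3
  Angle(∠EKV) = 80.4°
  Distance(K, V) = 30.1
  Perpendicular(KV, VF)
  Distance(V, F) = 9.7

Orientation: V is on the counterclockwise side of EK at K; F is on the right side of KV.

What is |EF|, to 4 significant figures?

45.37

E is at the origin; EK runs at -21.3° with length 28.3, so K = 28.3·(cos -21.3°, sin -21.3°) = (26.37, -10.28). ∠EKV = 80.4°, so KV runs at -21.3° + (180° − 80.4°) = 78.30° from the x-axis; with |KV| = 30.1, V = K + 30.1·(cos 78.30°, sin 78.30°) = (32.47, 19.19). KV ⟂ VF; with |VF| = 9.7 on the right of KV, F = V + 9.7·(0.9792, -0.2028) = (41.97, 17.23). Then |EF| = |F − E| = 45.37.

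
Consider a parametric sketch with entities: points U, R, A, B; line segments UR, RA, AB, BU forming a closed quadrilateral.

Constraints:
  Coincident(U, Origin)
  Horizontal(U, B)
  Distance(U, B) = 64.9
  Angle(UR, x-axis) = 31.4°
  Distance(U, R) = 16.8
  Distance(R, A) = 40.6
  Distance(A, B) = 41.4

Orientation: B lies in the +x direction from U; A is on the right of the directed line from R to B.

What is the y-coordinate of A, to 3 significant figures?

-27.0

U is at the origin; UB is horizontal with |UB| = 64.9 and B in +x, so B = (64.9, 0). UR runs at 31.4° with |UR| = 16.8, so R = (14.3, 8.75). A is determined by |RA| = 40.6 and |AB| = 41.4 together: it lies at the intersection of circle(R, 40.6) and circle(B, 41.4). With |RB| = 51.3, the foot of the radical line on RB is 25.0 from R and the perpendicular offset is √(40.6² − 25.0²) = 32.0. Taking the right-of-RB solution: A = (33.5, -27.0).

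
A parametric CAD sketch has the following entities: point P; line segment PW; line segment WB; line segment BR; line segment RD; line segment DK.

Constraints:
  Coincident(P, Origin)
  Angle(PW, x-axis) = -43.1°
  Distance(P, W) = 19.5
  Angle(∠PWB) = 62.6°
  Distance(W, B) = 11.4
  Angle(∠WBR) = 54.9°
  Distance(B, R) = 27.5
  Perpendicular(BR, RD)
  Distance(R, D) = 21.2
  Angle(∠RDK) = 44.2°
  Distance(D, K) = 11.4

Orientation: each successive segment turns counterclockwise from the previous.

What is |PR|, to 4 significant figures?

14.36

∠PWB = 62.6° gives WB at 74.30° from the x-axis; with |WB| = 11.4, B = (17.32, -2.349). ∠WBR = 54.9° gives BR at -160.6° from the x-axis; with |BR| = 27.5, R = (-8.616, -11.48). Then |PR| = |R − P| = 14.36.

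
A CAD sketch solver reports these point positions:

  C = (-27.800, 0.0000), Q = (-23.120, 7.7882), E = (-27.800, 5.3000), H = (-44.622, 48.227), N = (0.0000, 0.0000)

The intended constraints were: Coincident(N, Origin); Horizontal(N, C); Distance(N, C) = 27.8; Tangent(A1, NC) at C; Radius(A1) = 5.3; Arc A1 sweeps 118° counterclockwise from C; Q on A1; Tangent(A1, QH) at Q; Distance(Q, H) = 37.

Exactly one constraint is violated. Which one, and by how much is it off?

Distance(Q, H) = 37 — off by 8.80.

N = (0.00, 0.00) ✓; N.y = 0.00, C.y = 0.00 ✓; |NC| = 27.80 ✓; ∠(EC, CN) = 90.00° ✓; |EC| = 5.300 ✓; bearing(E→Q) − bearing(E→C) = 118.0° ✓; |EQ| = 5.300 ✓; ∠(EQ, QH) = 90.00° ✓; |QH| = 45.80 ✗.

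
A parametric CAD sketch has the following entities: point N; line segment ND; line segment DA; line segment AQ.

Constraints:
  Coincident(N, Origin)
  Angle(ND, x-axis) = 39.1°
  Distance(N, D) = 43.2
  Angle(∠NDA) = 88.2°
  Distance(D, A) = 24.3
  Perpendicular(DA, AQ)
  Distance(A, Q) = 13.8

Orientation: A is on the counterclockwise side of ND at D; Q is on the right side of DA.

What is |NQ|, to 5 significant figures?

61.424

N is at the origin; ND runs at 39.1° with length 43.2, so D = 43.2·(cos 39.1°, sin 39.1°) = (33.525, 27.245). ∠NDA = 88.2°, so DA runs at 39.1° + (180° − 88.2°) = 130.90° from the x-axis; with |DA| = 24.3, A = D + 24.3·(cos 130.90°, sin 130.90°) = (17.615, 45.612). DA is perpendicular to AQ; with |AQ| = 13.8 on the right of DA, Q = A + 13.8·(0.75585, 0.65474) = (28.046, 54.648). Then |NQ| = |Q − N| = 61.424.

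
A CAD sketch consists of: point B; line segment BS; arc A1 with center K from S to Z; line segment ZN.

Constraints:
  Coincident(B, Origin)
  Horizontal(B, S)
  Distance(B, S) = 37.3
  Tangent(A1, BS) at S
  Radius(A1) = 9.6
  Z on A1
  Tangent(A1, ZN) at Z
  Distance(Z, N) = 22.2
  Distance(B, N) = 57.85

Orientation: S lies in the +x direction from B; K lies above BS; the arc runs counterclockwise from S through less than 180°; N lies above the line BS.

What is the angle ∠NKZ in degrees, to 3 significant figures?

66.6°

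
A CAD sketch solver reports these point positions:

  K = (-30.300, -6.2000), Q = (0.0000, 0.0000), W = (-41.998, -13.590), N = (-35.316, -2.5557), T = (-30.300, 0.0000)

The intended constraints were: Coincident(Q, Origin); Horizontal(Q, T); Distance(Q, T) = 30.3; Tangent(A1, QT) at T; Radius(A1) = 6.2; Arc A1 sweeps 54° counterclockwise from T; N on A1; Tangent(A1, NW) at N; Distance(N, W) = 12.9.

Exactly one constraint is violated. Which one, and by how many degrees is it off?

Tangent(A1, NW) at N — off by 4.80°.

Q = (0.00, 0.00) ✓; Q.y = 0.00, T.y = 0.00 ✓; |QT| = 30.30 ✓; ∠(KT, TQ) = 90.00° ✓; |KT| = 6.200 ✓; bearing(K→N) − bearing(K→T) = 54.00° ✓; |KN| = 6.200 ✓; ∠(KN, NW) = 85.20° ✗; |NW| = 12.90 ✓.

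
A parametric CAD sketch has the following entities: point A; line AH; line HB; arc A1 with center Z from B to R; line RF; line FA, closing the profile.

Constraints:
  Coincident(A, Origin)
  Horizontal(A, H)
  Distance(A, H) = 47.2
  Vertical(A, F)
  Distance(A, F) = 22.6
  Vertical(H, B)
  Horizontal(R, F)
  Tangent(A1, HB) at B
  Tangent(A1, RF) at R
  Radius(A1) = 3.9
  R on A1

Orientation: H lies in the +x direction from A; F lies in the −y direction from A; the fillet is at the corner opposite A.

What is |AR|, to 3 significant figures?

48.8

A is at the origin; AH is horizontal with |AH| = 47.2 and H on the +x side, so H = (47.2, 0.00). A and F share the same x with |AF| = 22.6 and F on the −y side, so F = (0.00, -22.6). The virtual corner opposite A is at (47.2, -22.6). Since A1 is tangent to HB there, ZB ⟂ HB and A1 meets RF tangentially, so ZR is at right angles to RF, with radius 3.9, so the center Z sits 3.9 in from both sides at Z = (43.3, -18.7). That places the tangent points at B = (47.2, -18.7) on HB and R = (43.3, -22.6) on RF. Then |AR| = |R − A| = 48.8.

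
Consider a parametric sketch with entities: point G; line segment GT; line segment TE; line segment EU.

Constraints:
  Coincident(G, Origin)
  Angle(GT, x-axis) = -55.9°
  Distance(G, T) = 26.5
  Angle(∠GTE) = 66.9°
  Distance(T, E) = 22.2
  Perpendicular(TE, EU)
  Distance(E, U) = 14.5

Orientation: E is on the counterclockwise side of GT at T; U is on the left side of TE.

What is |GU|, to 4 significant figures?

15.39

G is at the origin; GT runs at -55.9° with length 26.5, so T = 26.5·(cos -55.9°, sin -55.9°) = (14.86, -21.94). ∠GTE = 66.9°, so TE runs at -55.9° + (180° − 66.9°) = 57.20° from the x-axis; with |TE| = 22.2, E = T + 22.2·(cos 57.20°, sin 57.20°) = (26.88, -3.283). TE is perpendicular to EU; with |EU| = 14.5 on the left of TE, U = E + 14.5·(-0.8406, 0.5417) = (14.69, 4.572). Then |GU| = |U − G| = 15.39.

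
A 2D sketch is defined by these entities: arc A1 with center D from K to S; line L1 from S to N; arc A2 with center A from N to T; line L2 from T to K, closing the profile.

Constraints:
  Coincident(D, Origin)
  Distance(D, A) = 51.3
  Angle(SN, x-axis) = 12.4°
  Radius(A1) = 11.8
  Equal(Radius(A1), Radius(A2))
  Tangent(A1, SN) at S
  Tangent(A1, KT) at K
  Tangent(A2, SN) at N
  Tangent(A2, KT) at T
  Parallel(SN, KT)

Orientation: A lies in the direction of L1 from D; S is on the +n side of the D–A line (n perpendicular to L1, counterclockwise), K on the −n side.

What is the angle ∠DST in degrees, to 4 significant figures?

65.30°

The slot axis is L1's direction at 12.4°, so u = (cos 12.4°, sin 12.4°) = (0.9767, 0.2147) and n = (−sin 12.4°, cos 12.4°) = (-0.2147, 0.9767). D is at the origin and A lies 51.3 along u from D, so A = 51.3·u = (50.10, 11.02). Tangency of A1 to both parallel lines with radius 11.8 puts S and K at D ± 11.8·n: S = (-2.534, 11.52), K = (2.534, -11.52). Equal radii place N and T the same way about A: N = A + 11.8·n = (47.57, 22.54), T = A − 11.8·n = (52.64, -0.5088). Then cos ∠DST = SD·ST / (|SD||ST|), giving 65.30°.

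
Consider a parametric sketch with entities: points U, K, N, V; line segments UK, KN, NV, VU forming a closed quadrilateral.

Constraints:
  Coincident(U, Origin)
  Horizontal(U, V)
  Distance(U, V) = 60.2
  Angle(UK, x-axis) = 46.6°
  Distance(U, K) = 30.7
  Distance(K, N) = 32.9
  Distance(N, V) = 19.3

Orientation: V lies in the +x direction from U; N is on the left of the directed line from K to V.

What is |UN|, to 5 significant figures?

56.728

Checks: |KN| = 32.90 ✓; |NV| = 19.30 ✓.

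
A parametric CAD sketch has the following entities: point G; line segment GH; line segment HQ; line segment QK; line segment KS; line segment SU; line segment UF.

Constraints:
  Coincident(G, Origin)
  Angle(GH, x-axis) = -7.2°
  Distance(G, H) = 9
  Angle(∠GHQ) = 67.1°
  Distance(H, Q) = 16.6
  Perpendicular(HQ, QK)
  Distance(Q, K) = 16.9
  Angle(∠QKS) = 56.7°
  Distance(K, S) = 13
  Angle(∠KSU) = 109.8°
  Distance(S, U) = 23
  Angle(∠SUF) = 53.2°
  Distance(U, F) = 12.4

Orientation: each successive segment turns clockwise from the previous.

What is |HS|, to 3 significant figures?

11.3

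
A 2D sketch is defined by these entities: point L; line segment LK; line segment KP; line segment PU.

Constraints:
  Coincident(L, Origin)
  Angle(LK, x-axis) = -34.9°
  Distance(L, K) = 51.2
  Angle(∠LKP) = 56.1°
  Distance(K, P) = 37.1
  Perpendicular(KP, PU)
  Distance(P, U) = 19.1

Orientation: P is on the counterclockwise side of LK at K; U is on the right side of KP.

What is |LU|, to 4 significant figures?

62.19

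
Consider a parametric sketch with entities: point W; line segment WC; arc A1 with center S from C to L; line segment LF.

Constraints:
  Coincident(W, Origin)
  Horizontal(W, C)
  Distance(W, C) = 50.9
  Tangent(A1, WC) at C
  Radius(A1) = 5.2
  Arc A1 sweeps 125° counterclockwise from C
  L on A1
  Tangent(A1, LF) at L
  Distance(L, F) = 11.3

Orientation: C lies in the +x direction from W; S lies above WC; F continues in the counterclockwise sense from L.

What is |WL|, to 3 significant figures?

55.8

Since A1 is tangent to WC there, SC ⟂ WC, so S = C + (0, 5.2) = (50.9, 5.20). On A1, C sits at bearing -90° from S; a 125° counterclockwise sweep puts L at bearing 35°, so L = S + 5.2·(cos 35°, sin 35°) = (55.2, 8.18). Then |WL| = |L − W| = 55.8.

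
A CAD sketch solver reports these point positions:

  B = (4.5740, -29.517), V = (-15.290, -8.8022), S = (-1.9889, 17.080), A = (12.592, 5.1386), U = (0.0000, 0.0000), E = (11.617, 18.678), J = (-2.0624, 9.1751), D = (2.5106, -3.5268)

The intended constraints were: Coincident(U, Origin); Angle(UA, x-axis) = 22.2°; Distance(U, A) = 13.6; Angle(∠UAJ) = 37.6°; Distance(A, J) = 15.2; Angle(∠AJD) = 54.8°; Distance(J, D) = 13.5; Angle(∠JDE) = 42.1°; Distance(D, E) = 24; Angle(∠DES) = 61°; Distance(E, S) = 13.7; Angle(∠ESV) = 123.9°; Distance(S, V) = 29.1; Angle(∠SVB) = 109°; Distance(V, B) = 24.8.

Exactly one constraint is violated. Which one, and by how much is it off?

Distance(V, B) = 24.8 — off by 3.90.

U = (0.00, 0.00) ✓; UA at 22.20° ✓; |UA| = 13.60 ✓; ∠UAJ = 37.60° ✓; |AJ| = 15.20 ✓; ∠AJD = 54.80° ✓; |JD| = 13.50 ✓; ∠JDE = 42.10° ✓; |DE| = 24.00 ✓; ∠DES = 61.00° ✓; |ES| = 13.70 ✓; ∠ESV = 123.9° ✓; |SV| = 29.10 ✓; ∠SVB = 109.0° ✓; |VB| = 28.70 ✗.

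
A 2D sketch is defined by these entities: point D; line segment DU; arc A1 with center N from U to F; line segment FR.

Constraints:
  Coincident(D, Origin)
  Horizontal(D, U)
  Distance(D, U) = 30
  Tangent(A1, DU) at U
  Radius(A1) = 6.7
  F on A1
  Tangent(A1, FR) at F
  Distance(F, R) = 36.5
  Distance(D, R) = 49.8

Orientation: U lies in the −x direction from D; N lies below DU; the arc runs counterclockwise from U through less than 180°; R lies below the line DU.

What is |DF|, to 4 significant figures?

37.40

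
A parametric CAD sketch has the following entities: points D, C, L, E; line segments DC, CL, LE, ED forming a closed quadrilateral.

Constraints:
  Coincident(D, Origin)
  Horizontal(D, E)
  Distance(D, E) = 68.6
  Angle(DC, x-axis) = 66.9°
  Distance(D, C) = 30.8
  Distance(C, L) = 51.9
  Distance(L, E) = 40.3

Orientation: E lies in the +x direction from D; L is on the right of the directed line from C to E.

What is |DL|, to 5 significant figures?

38.241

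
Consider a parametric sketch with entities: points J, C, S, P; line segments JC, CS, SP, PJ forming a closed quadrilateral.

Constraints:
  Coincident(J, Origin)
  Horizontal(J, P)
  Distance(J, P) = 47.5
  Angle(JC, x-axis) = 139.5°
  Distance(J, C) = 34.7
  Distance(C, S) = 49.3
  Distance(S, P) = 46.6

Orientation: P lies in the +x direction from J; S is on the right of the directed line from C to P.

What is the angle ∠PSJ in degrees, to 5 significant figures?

82.723°

Checks: |CS| = 49.30 ✓; |SP| = 46.60 ✓.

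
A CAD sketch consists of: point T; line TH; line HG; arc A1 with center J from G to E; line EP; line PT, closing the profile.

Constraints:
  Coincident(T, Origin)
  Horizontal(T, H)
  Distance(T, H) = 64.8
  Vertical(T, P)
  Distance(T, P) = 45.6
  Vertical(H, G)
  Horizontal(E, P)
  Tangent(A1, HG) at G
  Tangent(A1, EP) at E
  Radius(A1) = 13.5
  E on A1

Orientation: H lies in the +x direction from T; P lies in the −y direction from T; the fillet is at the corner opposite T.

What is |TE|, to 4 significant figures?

68.64

T is at the origin; TH is horizontal with |TH| = 64.8 and H on the +x side, so H = (64.80, 0.000). T and P share the same x with |TP| = 45.6 and P on the −y side, so P = (0.000, -45.60). The virtual corner opposite T is at (64.80, -45.60). The tangent condition forces JG to be normal to HG and since A1 is tangent to EP there, JE ⟂ EP, with radius 13.5, so the center J sits 13.5 in from both sides at J = (51.30, -32.10). That places the tangent points at G = (64.80, -32.10) on HG and E = (51.30, -45.60) on EP. Then |TE| = |E − T| = 68.64.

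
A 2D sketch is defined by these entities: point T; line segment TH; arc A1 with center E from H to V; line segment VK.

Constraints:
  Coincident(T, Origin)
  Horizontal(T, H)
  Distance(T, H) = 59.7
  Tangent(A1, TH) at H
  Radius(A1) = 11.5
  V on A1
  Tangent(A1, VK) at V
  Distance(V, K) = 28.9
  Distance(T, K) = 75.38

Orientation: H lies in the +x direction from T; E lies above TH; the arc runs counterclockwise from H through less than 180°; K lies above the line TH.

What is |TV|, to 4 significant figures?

72.24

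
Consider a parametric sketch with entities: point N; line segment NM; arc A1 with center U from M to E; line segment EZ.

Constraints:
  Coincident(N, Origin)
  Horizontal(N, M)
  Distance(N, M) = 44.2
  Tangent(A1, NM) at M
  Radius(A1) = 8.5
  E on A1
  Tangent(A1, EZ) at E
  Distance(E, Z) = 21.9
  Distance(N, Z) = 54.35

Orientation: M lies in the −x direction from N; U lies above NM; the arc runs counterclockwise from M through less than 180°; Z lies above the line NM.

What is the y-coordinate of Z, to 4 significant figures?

31.99

Checks: |UE| = 8.500 ✓; ∠(UE, EZ) = 90.00° ✓; |EZ| = 21.90 ✓; |NZ| = 54.35 ✓.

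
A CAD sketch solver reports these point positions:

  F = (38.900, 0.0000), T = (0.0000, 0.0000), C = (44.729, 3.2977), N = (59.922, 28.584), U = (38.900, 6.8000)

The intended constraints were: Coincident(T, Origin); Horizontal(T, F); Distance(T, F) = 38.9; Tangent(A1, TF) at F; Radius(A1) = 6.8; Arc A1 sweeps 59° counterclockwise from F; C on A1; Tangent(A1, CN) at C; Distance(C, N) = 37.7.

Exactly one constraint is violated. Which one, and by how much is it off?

Distance(C, N) = 37.7 — off by 8.20.

T = (0.00, 0.00) ✓; T.y = 0.00, F.y = 0.00 ✓; |TF| = 38.90 ✓; ∠(UF, FT) = 90.00° ✓; |UF| = 6.800 ✓; bearing(U→C) − bearing(U→F) = 59.00° ✓; |UC| = 6.800 ✓; ∠(UC, CN) = 90.00° ✓; |CN| = 29.50 ✗.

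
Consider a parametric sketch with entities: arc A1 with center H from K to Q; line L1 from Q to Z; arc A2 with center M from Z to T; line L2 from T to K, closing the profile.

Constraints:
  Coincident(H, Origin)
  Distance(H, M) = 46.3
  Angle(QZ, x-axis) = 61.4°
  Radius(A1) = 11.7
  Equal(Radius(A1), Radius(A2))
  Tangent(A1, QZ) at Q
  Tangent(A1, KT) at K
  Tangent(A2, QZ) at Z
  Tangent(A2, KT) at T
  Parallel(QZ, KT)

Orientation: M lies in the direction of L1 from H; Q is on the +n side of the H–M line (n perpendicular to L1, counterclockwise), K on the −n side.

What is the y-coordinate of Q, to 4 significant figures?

5.601

The slot axis is L1's direction at 61.4°, so u = (cos 61.4°, sin 61.4°) = (0.4787, 0.8780) and n = (−sin 61.4°, cos 61.4°) = (-0.8780, 0.4787). H is at the origin and M lies 46.3 along u from H, so M = 46.3·u = (22.16, 40.65). Tangency of A1 to both parallel lines with radius 11.7 puts Q and K at H ± 11.7·n: Q = (-10.27, 5.601), K = (10.27, -5.601). So Q.y = 5.601.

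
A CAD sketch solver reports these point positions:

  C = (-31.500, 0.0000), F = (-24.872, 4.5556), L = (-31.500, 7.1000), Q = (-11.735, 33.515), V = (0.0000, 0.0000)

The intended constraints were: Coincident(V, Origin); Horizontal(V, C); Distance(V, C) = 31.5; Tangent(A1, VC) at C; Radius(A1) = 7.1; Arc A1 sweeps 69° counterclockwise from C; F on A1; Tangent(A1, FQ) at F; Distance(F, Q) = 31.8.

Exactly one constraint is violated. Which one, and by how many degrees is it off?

Tangent(A1, FQ) at F — off by 3.40°.

V = (0.00, 0.00) ✓; V.y = 0.00, C.y = 0.00 ✓; |VC| = 31.50 ✓; ∠(LC, CV) = 90.00° ✓; |LC| = 7.100 ✓; bearing(L→F) − bearing(L→C) = 69.00° ✓; |LF| = 7.100 ✓; ∠(LF, FQ) = 93.40° ✗; |FQ| = 31.80 ✓.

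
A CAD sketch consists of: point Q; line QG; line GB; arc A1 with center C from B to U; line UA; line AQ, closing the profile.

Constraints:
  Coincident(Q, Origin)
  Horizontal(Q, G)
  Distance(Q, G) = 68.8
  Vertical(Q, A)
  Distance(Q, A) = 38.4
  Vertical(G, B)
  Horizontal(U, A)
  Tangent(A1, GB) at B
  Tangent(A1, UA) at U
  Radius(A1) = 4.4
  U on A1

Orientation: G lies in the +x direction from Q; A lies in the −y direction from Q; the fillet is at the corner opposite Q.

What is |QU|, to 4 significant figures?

74.98

Q is at the origin; QG is horizontal with |QG| = 68.8 and G on the +x side, so G = (68.80, 0.000). Q and A share the same x with |QA| = 38.4 and A on the −y side, so A = (0.000, -38.40). The virtual corner opposite Q is at (68.80, -38.40). Since A1 is tangent to GB there, CB ⟂ GB and tangency of A1 to UA means the radius CU is perpendicular to UA, with radius 4.4, so the center C sits 4.4 in from both sides at C = (64.40, -34.00). That places the tangent points at B = (68.80, -34.00) on GB and U = (64.40, -38.40) on UA. Then |QU| = |U − Q| = 74.98.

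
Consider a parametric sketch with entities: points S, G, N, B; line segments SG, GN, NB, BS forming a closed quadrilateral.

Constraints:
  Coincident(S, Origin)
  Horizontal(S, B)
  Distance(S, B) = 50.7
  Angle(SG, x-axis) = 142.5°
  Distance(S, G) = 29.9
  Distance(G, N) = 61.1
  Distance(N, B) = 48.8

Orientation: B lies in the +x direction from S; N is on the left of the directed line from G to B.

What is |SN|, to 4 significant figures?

54.63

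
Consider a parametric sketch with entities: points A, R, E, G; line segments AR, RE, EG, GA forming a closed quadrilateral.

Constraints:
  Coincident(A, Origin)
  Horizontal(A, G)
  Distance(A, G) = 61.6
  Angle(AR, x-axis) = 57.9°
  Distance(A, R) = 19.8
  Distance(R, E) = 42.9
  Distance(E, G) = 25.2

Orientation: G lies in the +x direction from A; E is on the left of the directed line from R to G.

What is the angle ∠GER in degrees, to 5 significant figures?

101.06°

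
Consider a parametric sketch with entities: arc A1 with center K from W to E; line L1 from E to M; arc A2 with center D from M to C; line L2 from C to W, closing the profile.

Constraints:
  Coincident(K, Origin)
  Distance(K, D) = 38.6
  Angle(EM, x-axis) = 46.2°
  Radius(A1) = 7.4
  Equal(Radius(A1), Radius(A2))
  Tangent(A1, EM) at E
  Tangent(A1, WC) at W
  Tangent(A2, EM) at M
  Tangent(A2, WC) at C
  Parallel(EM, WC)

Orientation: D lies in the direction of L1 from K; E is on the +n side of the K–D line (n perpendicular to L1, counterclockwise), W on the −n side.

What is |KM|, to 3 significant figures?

39.3

The slot axis is L1's direction at 46.2°, so u = (cos 46.2°, sin 46.2°) = (0.692, 0.722) and n = (−sin 46.2°, cos 46.2°) = (-0.722, 0.692). K is at the origin and D lies 38.6 along u from K, so D = 38.6·u = (26.7, 27.9). Tangency of A1 to both parallel lines with radius 7.4 puts E and W at K ± 7.4·n: E = (-5.34, 5.12), W = (5.34, -5.12). Equal radii place M and C the same way about D: M = D + 7.4·n = (21.4, 33.0), C = D − 7.4·n = (32.1, 22.7). Then |KM| = |M − K| = 39.3.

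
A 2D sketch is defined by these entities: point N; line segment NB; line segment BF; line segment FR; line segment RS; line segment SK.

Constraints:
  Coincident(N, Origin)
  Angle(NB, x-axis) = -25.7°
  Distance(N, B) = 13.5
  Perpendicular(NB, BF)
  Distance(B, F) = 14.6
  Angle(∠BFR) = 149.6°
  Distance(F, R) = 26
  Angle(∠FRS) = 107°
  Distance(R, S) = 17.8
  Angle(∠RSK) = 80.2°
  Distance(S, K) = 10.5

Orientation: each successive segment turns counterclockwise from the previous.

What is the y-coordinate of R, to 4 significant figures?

33.21

N is at the origin; NB runs at -25.7° with length 13.5, so B = (12.16, -5.854). The perpendicularity gives BF at right angles to NB, so BF runs at 64.30°; with |BF| = 14.6, F = (18.50, 7.301). ∠BFR = 149.6° gives FR at 94.70° from the x-axis; with |FR| = 26.0, R = (16.37, 33.21). So R.y = 33.21.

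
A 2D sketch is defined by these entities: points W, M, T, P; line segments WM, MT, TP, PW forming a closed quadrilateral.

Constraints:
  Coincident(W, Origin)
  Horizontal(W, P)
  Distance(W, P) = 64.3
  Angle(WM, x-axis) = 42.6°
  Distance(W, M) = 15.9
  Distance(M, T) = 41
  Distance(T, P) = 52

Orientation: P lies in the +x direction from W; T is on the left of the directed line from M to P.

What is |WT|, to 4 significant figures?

56.69

W is at the origin; WP is horizontal with |WP| = 64.3 and P in +x, so P = (64.3, 0). WM runs at 42.6° with |WM| = 15.9, so M = (11.70, 10.76). T is determined by |MT| = 41.0 and |TP| = 52.0 together: it lies at the intersection of circle(M, 41.0) and circle(P, 52.0). With |MP| = 53.69, the foot of the radical line on MP is 17.32 from M and the perpendicular offset is √(41.0² − 17.32²) = 37.16. Taking the left-of-MP solution: T = (36.12, 43.70).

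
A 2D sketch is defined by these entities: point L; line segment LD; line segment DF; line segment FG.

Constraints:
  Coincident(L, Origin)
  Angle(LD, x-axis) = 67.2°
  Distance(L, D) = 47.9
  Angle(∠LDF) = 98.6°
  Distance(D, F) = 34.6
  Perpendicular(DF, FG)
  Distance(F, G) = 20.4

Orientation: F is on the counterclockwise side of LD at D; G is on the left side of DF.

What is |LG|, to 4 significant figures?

49.71

L is at the origin; LD runs at 67.2° with length 47.9, so D = 47.9·(cos 67.2°, sin 67.2°) = (18.56, 44.16). ∠LDF = 98.6°, so DF runs at 67.2° + (180° − 98.6°) = 148.6° from the x-axis; with |DF| = 34.6, F = D + 34.6·(cos 148.6°, sin 148.6°) = (-10.97, 62.18). The perpendicularity gives FG at right angles to DF; with |FG| = 20.4 on the left of DF, G = F + 20.4·(-0.5210, -0.8536) = (-21.60, 44.77). Then |LG| = |G − L| = 49.71.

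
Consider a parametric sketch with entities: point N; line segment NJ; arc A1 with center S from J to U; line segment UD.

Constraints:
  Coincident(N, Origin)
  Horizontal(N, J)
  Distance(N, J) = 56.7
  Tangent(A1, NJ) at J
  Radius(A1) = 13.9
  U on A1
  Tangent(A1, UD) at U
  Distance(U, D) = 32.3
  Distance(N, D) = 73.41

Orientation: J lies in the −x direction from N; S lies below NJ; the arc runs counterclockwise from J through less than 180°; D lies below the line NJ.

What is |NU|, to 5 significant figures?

71.998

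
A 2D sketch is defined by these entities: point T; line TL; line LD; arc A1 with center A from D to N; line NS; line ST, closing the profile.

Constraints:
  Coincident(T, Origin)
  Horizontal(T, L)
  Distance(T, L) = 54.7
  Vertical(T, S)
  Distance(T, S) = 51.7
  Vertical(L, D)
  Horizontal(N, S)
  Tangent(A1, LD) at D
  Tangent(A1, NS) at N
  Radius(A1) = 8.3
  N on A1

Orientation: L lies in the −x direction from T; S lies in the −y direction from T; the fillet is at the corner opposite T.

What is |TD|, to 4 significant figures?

69.83

The virtual corner opposite T is at (-54.70, -51.70). Tangency of A1 to LD means the radius AD is perpendicular to LD and A1 meets NS tangentially, so AN is at right angles to NS, with radius 8.3, so the center A sits 8.3 in from both sides at A = (-46.40, -43.40). That places the tangent points at D = (-54.70, -43.40) on LD and N = (-46.40, -51.70) on NS. Then |TD| = |D − T| = 69.83.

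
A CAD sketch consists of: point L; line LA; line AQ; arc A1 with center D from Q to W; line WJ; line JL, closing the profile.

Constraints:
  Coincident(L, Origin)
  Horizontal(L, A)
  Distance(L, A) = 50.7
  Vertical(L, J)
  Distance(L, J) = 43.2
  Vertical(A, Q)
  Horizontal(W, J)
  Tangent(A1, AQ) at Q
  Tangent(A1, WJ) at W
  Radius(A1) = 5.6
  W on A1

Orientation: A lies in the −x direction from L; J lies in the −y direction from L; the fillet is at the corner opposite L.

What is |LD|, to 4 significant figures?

58.72

LJ is vertical with |LJ| = 43.2 and J on the −y side, so J = (0.000, -43.20). The virtual corner opposite L is at (-50.70, -43.20). A1 meets AQ tangentially, so DQ is at right angles to AQ and A1 meets WJ tangentially, so DW is at right angles to WJ, with radius 5.6, so the center D sits 5.6 in from both sides at D = (-45.10, -37.60). Then |LD| = |D − L| = 58.72.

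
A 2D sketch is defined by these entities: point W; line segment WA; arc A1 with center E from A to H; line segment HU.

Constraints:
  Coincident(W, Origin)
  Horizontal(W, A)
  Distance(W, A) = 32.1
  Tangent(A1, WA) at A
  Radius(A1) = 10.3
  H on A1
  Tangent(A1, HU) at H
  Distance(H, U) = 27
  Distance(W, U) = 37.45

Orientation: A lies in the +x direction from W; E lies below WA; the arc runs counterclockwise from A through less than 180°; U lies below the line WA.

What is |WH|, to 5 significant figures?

23.446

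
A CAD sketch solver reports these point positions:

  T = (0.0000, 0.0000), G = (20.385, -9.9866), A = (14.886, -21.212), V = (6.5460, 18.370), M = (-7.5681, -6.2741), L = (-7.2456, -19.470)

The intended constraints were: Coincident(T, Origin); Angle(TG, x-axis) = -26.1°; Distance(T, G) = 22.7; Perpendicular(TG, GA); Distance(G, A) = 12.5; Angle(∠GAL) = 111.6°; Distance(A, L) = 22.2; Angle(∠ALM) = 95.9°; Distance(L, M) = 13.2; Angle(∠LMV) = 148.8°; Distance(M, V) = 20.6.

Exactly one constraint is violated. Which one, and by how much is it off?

Distance(M, V) = 20.6 — off by 7.80.

T = (0.00, 0.00) ✓; TG at -26.10° ✓; |TG| = 22.70 ✓; ∠(TG, GA) = 90.00° ✓; |GA| = 12.50 ✓; ∠GAL = 111.6° ✓; |AL| = 22.20 ✓; ∠ALM = 95.90° ✓; |LM| = 13.20 ✓; ∠LMV = 148.8° ✓; |MV| = 28.40 ✗.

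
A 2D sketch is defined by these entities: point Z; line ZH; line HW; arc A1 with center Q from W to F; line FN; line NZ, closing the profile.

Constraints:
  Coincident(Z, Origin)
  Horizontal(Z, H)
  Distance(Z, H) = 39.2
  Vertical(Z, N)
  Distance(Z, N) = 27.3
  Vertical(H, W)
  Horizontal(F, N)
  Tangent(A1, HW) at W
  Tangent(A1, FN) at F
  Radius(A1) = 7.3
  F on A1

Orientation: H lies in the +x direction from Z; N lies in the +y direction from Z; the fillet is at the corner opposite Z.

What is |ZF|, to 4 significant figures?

41.99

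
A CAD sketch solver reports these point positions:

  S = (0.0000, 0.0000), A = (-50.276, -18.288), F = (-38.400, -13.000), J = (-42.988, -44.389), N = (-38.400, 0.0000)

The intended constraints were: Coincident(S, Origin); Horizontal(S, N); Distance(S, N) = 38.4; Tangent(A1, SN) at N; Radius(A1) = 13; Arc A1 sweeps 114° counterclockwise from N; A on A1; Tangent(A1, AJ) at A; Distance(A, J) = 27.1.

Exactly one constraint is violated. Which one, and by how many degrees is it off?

Tangent(A1, AJ) at A — off by 8.40°.

S = (0.00, 0.00) ✓; S.y = 0.00, N.y = 0.00 ✓; |SN| = 38.40 ✓; ∠(FN, NS) = 90.00° ✓; |FN| = 13.00 ✓; bearing(F→A) − bearing(F→N) = 114.0° ✓; |FA| = 13.00 ✓; ∠(FA, AJ) = 98.40° ✗; |AJ| = 27.10 ✓.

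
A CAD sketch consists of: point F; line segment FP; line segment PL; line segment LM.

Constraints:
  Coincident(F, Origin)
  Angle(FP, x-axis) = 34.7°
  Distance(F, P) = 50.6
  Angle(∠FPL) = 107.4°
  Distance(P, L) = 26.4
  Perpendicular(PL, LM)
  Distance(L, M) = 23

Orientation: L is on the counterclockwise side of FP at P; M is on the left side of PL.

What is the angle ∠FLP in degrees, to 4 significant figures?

49.30°

F is at the origin; FP runs at 34.7° with length 50.6, so P = 50.6·(cos 34.7°, sin 34.7°) = (41.60, 28.81). ∠FPL = 107.4°, so PL runs at 34.7° + (180° − 107.4°) = 107.3° from the x-axis; with |PL| = 26.4, L = P + 26.4·(cos 107.3°, sin 107.3°) = (33.75, 54.01). Then cos ∠FLP = LF·LP / (|LF||LP|), giving 49.30°.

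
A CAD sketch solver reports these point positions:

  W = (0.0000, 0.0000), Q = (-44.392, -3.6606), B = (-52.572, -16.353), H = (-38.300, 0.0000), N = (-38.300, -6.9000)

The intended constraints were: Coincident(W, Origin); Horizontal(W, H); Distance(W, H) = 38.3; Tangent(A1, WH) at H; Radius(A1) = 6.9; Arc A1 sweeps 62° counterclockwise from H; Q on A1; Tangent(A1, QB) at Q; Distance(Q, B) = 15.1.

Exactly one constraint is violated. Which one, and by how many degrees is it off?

Tangent(A1, QB) at Q — off by 4.80°.

W = (0.00, 0.00) ✓; W.y = 0.00, H.y = 0.00 ✓; |WH| = 38.30 ✓; ∠(NH, HW) = 90.00° ✓; |NH| = 6.900 ✓; bearing(N→Q) − bearing(N→H) = 62.00° ✓; |NQ| = 6.900 ✓; ∠(NQ, QB) = 94.80° ✗; |QB| = 15.10 ✓.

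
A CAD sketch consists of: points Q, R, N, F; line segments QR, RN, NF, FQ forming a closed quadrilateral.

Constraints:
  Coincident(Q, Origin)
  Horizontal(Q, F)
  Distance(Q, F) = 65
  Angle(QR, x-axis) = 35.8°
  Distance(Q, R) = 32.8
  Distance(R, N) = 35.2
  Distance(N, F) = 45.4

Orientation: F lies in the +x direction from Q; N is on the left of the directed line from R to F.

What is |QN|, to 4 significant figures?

67.84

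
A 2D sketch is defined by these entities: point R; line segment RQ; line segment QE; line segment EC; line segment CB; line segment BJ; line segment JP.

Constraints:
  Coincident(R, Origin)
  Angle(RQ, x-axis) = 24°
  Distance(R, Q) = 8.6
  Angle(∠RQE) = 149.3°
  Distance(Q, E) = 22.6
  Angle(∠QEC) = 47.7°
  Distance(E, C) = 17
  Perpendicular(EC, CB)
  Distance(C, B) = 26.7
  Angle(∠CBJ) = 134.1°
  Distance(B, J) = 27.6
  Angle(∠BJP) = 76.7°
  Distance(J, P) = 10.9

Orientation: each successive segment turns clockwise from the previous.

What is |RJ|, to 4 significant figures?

37.43

The perpendicularity gives CB at right angles to EC, so CB runs at 131.0°; with |CB| = 26.7, B = (-0.04469, 9.859). ∠CBJ = 134.1° gives BJ at 85.10° from the x-axis; with |BJ| = 27.6, J = (2.313, 37.36). Then |RJ| = |J − R| = 37.43.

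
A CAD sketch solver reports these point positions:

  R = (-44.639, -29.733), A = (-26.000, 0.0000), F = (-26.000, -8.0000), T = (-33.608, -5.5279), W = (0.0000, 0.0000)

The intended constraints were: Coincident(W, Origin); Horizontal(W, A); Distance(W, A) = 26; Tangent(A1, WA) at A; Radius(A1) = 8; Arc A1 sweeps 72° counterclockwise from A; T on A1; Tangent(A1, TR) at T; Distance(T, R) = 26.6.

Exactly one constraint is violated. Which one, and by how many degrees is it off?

Tangent(A1, TR) at T — off by 6.50°.

W = (0.00, 0.00) ✓; W.y = 0.00, A.y = 0.00 ✓; |WA| = 26.00 ✓; ∠(FA, AW) = 90.00° ✓; |FA| = 8.000 ✓; bearing(F→T) − bearing(F→A) = 72.00° ✓; |FT| = 8.000 ✓; ∠(FT, TR) = 96.50° ✗; |TR| = 26.60 ✓.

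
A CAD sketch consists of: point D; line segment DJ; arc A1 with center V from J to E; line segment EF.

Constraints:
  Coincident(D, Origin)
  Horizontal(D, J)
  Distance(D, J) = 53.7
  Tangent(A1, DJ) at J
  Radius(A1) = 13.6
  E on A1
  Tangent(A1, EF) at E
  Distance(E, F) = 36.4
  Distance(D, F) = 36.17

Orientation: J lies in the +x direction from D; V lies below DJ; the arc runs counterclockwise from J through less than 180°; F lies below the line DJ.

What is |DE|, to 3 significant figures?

44.0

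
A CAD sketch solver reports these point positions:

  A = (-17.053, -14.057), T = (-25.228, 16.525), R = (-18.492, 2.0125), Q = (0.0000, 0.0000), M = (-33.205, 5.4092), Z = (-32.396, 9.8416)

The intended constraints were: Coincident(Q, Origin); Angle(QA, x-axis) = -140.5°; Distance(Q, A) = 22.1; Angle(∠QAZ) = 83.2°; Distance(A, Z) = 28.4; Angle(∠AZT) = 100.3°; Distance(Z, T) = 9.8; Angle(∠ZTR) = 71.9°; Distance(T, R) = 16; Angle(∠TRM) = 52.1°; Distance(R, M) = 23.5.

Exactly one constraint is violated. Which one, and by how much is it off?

Distance(R, M) = 23.5 — off by 8.40.

Q = (0.00, 0.00) ✓; QA at -140.5° ✓; |QA| = 22.10 ✓; ∠QAZ = 83.20° ✓; |AZ| = 28.40 ✓; ∠AZT = 100.3° ✓; |ZT| = 9.800 ✓; ∠ZTR = 71.90° ✓; |TR| = 16.00 ✓; ∠TRM = 52.10° ✓; |RM| = 15.10 ✗.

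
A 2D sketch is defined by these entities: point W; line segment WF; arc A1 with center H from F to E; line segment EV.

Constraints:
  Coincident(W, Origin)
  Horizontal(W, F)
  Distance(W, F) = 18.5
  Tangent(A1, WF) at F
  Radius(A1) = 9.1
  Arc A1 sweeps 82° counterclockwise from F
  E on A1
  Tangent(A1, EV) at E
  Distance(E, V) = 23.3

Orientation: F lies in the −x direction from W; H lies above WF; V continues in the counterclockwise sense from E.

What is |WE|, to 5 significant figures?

12.304

Since A1 is tangent to WF there, HF ⟂ WF, so H = F + (0, 9.1) = (-18.500, 9.1000). On A1, F sits at bearing -90° from H; an 82° counterclockwise sweep puts E at bearing -8°, so E = H + 9.1·(cos -8°, sin -8°) = (-9.4886, 7.8335). Then |WE| = |E − W| = 12.304.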